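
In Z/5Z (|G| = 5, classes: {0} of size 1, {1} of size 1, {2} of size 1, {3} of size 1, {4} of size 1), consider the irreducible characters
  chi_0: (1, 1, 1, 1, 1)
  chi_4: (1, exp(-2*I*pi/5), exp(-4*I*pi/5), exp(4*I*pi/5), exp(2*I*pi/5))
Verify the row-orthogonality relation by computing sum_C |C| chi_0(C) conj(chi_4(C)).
Sum = 0; so <chi_0, chi_4> = 0 (distinct irreducibles are orthogonal).

Working: Compute term by term over conjugacy classes (|C| * chi_0(C) * conj(chi_4(C))):
  1*(1)*conj(1) + 1*(1)*conj(exp(-2*I*pi/5)) + 1*(1)*conj(exp(-4*I*pi/5)) + 1*(1)*conj(exp(4*I*pi/5)) + 1*(1)*conj(exp(2*I*pi/5))
  = (1) + (exp(2*I*pi/5)) + (exp(4*I*pi/5)) + (exp(-4*I*pi/5)) + (exp(-2*I*pi/5))
  = 0.
(Exp terms are combined using exp(i*s)*conj(exp(i*t)) = exp(i*(s-t)), and sums of them are collapsed using the identity that for every m > 1 the m distinct m-th roots of unity sum to 0, e.g. 1 + exp(2*I*pi/3) + exp(-2*I*pi/3) = 0.)
Dividing by |G| = 5 gives 0/5 = 0, matching the row-orthogonality relation <chi_0, chi_4> = [chi_0 = chi_4].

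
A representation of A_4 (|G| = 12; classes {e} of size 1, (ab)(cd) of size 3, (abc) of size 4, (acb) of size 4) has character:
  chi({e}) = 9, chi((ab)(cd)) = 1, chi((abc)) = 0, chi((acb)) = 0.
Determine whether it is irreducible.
Not irreducible (reducible): <chi, chi> = 7 > 1.

Why: <chi, chi> = (1/|G|) sum_C |C| * |chi(C)|^2 = (1/12)[1*|9|^2 + 3*|1|^2 + 4*|0|^2 + 4*|0|^2]
  = (1/12)[(81) + (3) + (0) + (0)] = 84/12 = 7.
(Exp terms are combined using exp(i*s)*conj(exp(i*t)) = exp(i*(s-t)), and sums of them are collapsed using the identity that for every m > 1 the m distinct m-th roots of unity sum to 0, e.g. 1 + exp(2*I*pi/3) + exp(-2*I*pi/3) = 0.)
A character is irreducible iff <chi, chi> = 1, so this representation is reducible.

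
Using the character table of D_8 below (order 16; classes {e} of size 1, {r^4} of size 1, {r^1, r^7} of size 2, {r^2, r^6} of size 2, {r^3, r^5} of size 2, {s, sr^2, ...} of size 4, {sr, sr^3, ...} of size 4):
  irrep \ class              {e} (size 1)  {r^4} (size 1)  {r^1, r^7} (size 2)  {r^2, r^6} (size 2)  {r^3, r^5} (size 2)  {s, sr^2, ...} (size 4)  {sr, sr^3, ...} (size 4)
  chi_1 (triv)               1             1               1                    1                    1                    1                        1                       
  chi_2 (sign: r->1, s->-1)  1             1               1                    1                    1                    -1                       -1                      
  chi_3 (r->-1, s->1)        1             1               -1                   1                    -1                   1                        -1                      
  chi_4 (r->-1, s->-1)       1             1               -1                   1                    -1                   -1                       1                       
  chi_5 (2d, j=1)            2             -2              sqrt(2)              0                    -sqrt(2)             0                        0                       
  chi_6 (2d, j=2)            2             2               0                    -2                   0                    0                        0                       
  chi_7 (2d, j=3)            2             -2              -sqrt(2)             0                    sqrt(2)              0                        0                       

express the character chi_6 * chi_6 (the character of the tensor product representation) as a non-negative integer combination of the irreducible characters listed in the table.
chi_6 tensor chi_6 = chi_1 + chi_2 + chi_3 + chi_4 (all other irreducibles have multiplicity 0).

Details: The character of a tensor product is the pointwise product (chi_6 * chi_6)(C) = chi_6(C) * chi_6(C):
  {e}: (2)*(2), {r^4}: (2)*(2), {r^1, r^7}: (0)*(0), {r^2, r^6}: (-2)*(-2), {r^3, r^5}: (0)*(0), {s, sr^2, ...}: (0)*(0), {sr, sr^3, ...}: (0)*(0)
so (chi_6 * chi_6) takes values
  {e} -> 4, {r^4} -> 4, {r^1, r^7} -> 0, {r^2, r^6} -> 4, {r^3, r^5} -> 0, {s, sr^2, ...} -> 0, {sr, sr^3, ...} -> 0.
Now take the inner product of this character with each irreducible chi from the table, <chi_6*chi_6, chi> = (1/16) sum_C |C| (chi_6*chi_6)(C) conj(chi(C)):
  <chi_6*chi_6, chi_1> = (1/16)[1*(4)*conj(1) + 1*(4)*conj(1) + 2*(0)*conj(1) + 2*(4)*conj(1) + 2*(0)*conj(1) + 4*(0)*conj(1) + 4*(0)*conj(1)]
      = (1/16)[(4) + (4) + (0) + (8) + (0) + (0) + (0)] = 16/16 = 1
  <chi_6*chi_6, chi_2> = (1/16)[1*(4)*conj(1) + 1*(4)*conj(1) + 2*(0)*conj(1) + 2*(4)*conj(1) + 2*(0)*conj(1) + 4*(0)*conj(-1) + 4*(0)*conj(-1)]
      = (1/16)[(4) + (4) + (0) + (8) + (0) + (0) + (0)] = 16/16 = 1
  <chi_6*chi_6, chi_3> = (1/16)[1*(4)*conj(1) + 1*(4)*conj(1) + 2*(0)*conj(-1) + 2*(4)*conj(1) + 2*(0)*conj(-1) + 4*(0)*conj(1) + 4*(0)*conj(-1)]
      = (1/16)[(4) + (4) + (0) + (8) + (0) + (0) + (0)] = 16/16 = 1
  <chi_6*chi_6, chi_4> = (1/16)[1*(4)*conj(1) + 1*(4)*conj(1) + 2*(0)*conj(-1) + 2*(4)*conj(1) + 2*(0)*conj(-1) + 4*(0)*conj(-1) + 4*(0)*conj(1)]
      = (1/16)[(4) + (4) + (0) + (8) + (0) + (0) + (0)] = 16/16 = 1
  <chi_6*chi_6, chi_5> = (1/16)[1*(4)*conj(2) + 1*(4)*conj(-2) + 2*(0)*conj(sqrt(2)) + 2*(4)*conj(0) + 2*(0)*conj(-sqrt(2)) + 4*(0)*conj(0) + 4*(0)*conj(0)]
      = (1/16)[(8) + (-8) + (0) + (0) + (0) + (0) + (0)] = 0/16 = 0
  <chi_6*chi_6, chi_6> = (1/16)[1*(4)*conj(2) + 1*(4)*conj(2) + 2*(0)*conj(0) + 2*(4)*conj(-2) + 2*(0)*conj(0) + 4*(0)*conj(0) + 4*(0)*conj(0)]
      = (1/16)[(8) + (8) + (0) + (-16) + (0) + (0) + (0)] = 0/16 = 0
  <chi_6*chi_6, chi_7> = (1/16)[1*(4)*conj(2) + 1*(4)*conj(-2) + 2*(0)*conj(-sqrt(2)) + 2*(4)*conj(0) + 2*(0)*conj(sqrt(2)) + 4*(0)*conj(0) + 4*(0)*conj(0)]
      = (1/16)[(8) + (-8) + (0) + (0) + (0) + (0) + (0)] = 0/16 = 0
Hence the multiplicities are chi_1: 1, chi_2: 1, chi_3: 1, chi_4: 1. Dimension check: dim(chi_6)*dim(chi_6) = 2*2 = 4 and sum (mult * dim) = 1*1 + 1*1 + 1*1 + 1*1 = 4.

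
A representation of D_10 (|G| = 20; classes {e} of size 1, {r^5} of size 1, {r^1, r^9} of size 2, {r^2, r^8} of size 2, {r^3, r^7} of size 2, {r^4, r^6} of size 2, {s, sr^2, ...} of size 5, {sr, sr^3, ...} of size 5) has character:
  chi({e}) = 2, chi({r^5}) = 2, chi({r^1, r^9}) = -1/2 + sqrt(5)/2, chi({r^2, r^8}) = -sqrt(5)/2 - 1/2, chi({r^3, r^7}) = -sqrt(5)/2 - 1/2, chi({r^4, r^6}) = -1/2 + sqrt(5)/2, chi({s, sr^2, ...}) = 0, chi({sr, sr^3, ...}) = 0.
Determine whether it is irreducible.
Irreducible: <chi, chi> = 1.

Proof sketch: <chi, chi> = (1/|G|) sum_C |C| * |chi(C)|^2 = (1/20)[1*|2|^2 + 1*|2|^2 + 2*|-1/2 + sqrt(5)/2|^2 + 2*|-sqrt(5)/2 - 1/2|^2 + 2*|-sqrt(5)/2 - 1/2|^2 + 2*|-1/2 + sqrt(5)/2|^2 + 5*|0|^2 + 5*|0|^2]
  = (1/20)[(4) + (4) + (3 - sqrt(5)) + (sqrt(5) + 3) + (sqrt(5) + 3) + (3 - sqrt(5)) + (0) + (0)] = 20/20 = 1.
A character is irreducible iff <chi, chi> = 1, so this representation is irreducible.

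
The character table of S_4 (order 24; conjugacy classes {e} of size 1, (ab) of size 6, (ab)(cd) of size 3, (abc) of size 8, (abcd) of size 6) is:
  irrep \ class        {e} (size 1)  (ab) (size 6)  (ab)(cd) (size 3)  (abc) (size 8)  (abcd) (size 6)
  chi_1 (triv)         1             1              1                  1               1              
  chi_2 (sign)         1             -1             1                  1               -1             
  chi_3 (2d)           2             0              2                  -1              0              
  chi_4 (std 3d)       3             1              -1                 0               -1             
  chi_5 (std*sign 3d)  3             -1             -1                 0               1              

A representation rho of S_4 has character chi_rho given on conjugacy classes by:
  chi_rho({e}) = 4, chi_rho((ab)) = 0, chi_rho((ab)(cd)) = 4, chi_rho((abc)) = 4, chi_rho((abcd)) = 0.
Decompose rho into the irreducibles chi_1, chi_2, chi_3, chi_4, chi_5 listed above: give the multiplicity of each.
Multiplicities: chi_1: 2, chi_2: 2, chi_3: 0, chi_4: 0, chi_5: 0.

Proof sketch: Use <chi_rho, chi> = (1/|G|) sum_C |C| * chi_rho(C) * conj(chi(C)) with |G| = 24 for each irreducible chi in the table:
  <chi_rho, chi_1> = (1/24)[1*(4)*conj(1) + 6*(0)*conj(1) + 3*(4)*conj(1) + 8*(4)*conj(1) + 6*(0)*conj(1)]
      = (1/24)[(4) + (0) + (12) + (32) + (0)] = 48/24 = 2
  <chi_rho, chi_2> = (1/24)[1*(4)*conj(1) + 6*(0)*conj(-1) + 3*(4)*conj(1) + 8*(4)*conj(1) + 6*(0)*conj(-1)]
      = (1/24)[(4) + (0) + (12) + (32) + (0)] = 48/24 = 2
  <chi_rho, chi_3> = (1/24)[1*(4)*conj(2) + 6*(0)*conj(0) + 3*(4)*conj(2) + 8*(4)*conj(-1) + 6*(0)*conj(0)]
      = (1/24)[(8) + (0) + (24) + (-32) + (0)] = 0/24 = 0
  <chi_rho, chi_4> = (1/24)[1*(4)*conj(3) + 6*(0)*conj(1) + 3*(4)*conj(-1) + 8*(4)*conj(0) + 6*(0)*conj(-1)]
      = (1/24)[(12) + (0) + (-12) + (0) + (0)] = 0/24 = 0
  <chi_rho, chi_5> = (1/24)[1*(4)*conj(3) + 6*(0)*conj(-1) + 3*(4)*conj(-1) + 8*(4)*conj(0) + 6*(0)*conj(1)]
      = (1/24)[(12) + (0) + (-12) + (0) + (0)] = 0/24 = 0
Dimension check: dim(rho) = sum (mult * dim) = 2*1 + 2*1 + 0*2 + 0*3 + 0*3 = 4 = chi_rho(e) = 4.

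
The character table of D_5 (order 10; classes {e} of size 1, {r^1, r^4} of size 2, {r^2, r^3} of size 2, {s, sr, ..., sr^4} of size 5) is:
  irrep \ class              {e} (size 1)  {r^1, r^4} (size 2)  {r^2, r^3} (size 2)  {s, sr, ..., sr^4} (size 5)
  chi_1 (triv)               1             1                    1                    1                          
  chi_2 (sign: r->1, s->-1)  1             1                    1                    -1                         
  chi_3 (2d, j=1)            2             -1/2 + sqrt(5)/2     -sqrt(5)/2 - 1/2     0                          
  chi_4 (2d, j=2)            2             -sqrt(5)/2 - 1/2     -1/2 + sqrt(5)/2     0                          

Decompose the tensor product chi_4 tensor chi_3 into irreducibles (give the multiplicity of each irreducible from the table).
chi_4 tensor chi_3 = chi_3 + chi_4 (all other irreducibles have multiplicity 0).

Explanation: The character of a tensor product is the pointwise product (chi_4 * chi_3)(C) = chi_4(C) * chi_3(C):
  {e}: (2)*(2), {r^1, r^4}: (-sqrt(5)/2 - 1/2)*(-1/2 + sqrt(5)/2), {r^2, r^3}: (-1/2 + sqrt(5)/2)*(-sqrt(5)/2 - 1/2), {s, sr, ..., sr^4}: (0)*(0)
so (chi_4 * chi_3) takes values
  {e} -> 4, {r^1, r^4} -> -1, {r^2, r^3} -> -1, {s, sr, ..., sr^4} -> 0.
Now take the inner product of this character with each irreducible chi from the table, <chi_4*chi_3, chi> = (1/10) sum_C |C| (chi_4*chi_3)(C) conj(chi(C)):
  <chi_4*chi_3, chi_1> = (1/10)[1*(4)*conj(1) + 2*(-1)*conj(1) + 2*(-1)*conj(1) + 5*(0)*conj(1)]
      = (1/10)[(4) + (-2) + (-2) + (0)] = 0/10 = 0
  <chi_4*chi_3, chi_2> = (1/10)[1*(4)*conj(1) + 2*(-1)*conj(1) + 2*(-1)*conj(1) + 5*(0)*conj(-1)]
      = (1/10)[(4) + (-2) + (-2) + (0)] = 0/10 = 0
  <chi_4*chi_3, chi_3> = (1/10)[1*(4)*conj(2) + 2*(-1)*conj(-1/2 + sqrt(5)/2) + 2*(-1)*conj(-sqrt(5)/2 - 1/2) + 5*(0)*conj(0)]
      = (1/10)[(8) + (1 - sqrt(5)) + (1 + sqrt(5)) + (0)] = 10/10 = 1
  <chi_4*chi_3, chi_4> = (1/10)[1*(4)*conj(2) + 2*(-1)*conj(-sqrt(5)/2 - 1/2) + 2*(-1)*conj(-1/2 + sqrt(5)/2) + 5*(0)*conj(0)]
      = (1/10)[(8) + (1 + sqrt(5)) + (1 - sqrt(5)) + (0)] = 10/10 = 1
Hence the multiplicities are chi_3: 1, chi_4: 1. Dimension check: dim(chi_4)*dim(chi_3) = 2*2 = 4 and sum (mult * dim) = 1*2 + 1*2 = 4.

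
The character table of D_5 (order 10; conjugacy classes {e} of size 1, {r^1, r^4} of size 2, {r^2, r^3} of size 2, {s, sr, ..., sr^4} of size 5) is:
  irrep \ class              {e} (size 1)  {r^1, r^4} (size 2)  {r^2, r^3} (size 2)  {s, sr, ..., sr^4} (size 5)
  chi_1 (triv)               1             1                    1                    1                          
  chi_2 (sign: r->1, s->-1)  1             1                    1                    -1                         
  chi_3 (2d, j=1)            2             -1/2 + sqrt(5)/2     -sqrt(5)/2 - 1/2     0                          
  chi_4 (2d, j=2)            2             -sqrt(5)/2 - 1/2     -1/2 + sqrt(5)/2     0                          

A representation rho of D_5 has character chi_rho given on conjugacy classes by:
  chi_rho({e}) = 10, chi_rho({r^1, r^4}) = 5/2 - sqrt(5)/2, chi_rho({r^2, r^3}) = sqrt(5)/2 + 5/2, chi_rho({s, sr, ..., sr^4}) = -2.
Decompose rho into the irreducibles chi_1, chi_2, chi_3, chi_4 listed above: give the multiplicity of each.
Multiplicities: chi_1: 1, chi_2: 3, chi_3: 1, chi_4: 2.

Justification: Use <chi_rho, chi> = (1/|G|) sum_C |C| * chi_rho(C) * conj(chi(C)) with |G| = 10 for each irreducible chi in the table:
  <chi_rho, chi_1> = (1/10)[1*(10)*conj(1) + 2*(5/2 - sqrt(5)/2)*conj(1) + 2*(sqrt(5)/2 + 5/2)*conj(1) + 5*(-2)*conj(1)]
      = (1/10)[(10) + (5 - sqrt(5)) + (sqrt(5) + 5) + (-10)] = 10/10 = 1
  <chi_rho, chi_2> = (1/10)[1*(10)*conj(1) + 2*(5/2 - sqrt(5)/2)*conj(1) + 2*(sqrt(5)/2 + 5/2)*conj(1) + 5*(-2)*conj(-1)]
      = (1/10)[(10) + (5 - sqrt(5)) + (sqrt(5) + 5) + (10)] = 30/10 = 3
  <chi_rho, chi_3> = (1/10)[1*(10)*conj(2) + 2*(5/2 - sqrt(5)/2)*conj(-1/2 + sqrt(5)/2) + 2*(sqrt(5)/2 + 5/2)*conj(-sqrt(5)/2 - 1/2) + 5*(-2)*conj(0)]
      = (1/10)[(20) + (-5 + 3*sqrt(5)) + (-3*sqrt(5) - 5) + (0)] = 10/10 = 1
  <chi_rho, chi_4> = (1/10)[1*(10)*conj(2) + 2*(5/2 - sqrt(5)/2)*conj(-sqrt(5)/2 - 1/2) + 2*(sqrt(5)/2 + 5/2)*conj(-1/2 + sqrt(5)/2) + 5*(-2)*conj(0)]
      = (1/10)[(20) + (-2*sqrt(5)) + (2*sqrt(5)) + (0)] = 20/10 = 2
Dimension check: dim(rho) = sum (mult * dim) = 1*1 + 3*1 + 1*2 + 2*2 = 10 = chi_rho(e) = 10.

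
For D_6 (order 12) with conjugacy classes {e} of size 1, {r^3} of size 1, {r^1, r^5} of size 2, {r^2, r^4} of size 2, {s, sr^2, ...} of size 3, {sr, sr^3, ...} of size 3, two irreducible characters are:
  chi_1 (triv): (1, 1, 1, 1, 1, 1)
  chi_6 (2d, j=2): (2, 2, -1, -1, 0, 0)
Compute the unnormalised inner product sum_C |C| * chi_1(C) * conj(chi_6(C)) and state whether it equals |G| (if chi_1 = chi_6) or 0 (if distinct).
Sum = 0; so <chi_1, chi_6> = 0 (distinct irreducibles are orthogonal).

Details: Compute term by term over conjugacy classes (|C| * chi_1(C) * conj(chi_6(C))):
  1*(1)*conj(2) + 1*(1)*conj(2) + 2*(1)*conj(-1) + 2*(1)*conj(-1) + 3*(1)*conj(0) + 3*(1)*conj(0)
  = (2) + (2) + (-2) + (-2) + (0) + (0)
  = 0.
Dividing by |G| = 12 gives 0/12 = 0, matching the row-orthogonality relation <chi_1, chi_6> = [chi_1 = chi_6].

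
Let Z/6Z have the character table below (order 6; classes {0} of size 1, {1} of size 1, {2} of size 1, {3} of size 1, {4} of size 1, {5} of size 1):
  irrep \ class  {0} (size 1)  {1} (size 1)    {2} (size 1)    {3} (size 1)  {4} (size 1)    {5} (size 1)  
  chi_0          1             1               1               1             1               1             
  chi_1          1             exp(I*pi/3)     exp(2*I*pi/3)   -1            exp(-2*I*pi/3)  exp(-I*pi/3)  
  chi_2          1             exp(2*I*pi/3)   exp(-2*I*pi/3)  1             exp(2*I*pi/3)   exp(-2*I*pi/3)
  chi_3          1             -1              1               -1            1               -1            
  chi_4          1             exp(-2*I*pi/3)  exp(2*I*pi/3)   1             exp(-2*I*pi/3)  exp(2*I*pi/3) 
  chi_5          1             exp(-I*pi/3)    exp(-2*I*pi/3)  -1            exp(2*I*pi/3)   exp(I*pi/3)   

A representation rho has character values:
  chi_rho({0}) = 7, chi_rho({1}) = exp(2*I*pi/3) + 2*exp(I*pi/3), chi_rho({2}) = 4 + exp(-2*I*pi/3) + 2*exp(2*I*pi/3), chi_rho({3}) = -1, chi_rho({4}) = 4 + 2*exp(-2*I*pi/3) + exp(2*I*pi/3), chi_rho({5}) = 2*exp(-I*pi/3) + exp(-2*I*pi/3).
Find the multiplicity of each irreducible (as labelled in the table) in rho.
Multiplicities: chi_0: 2, chi_1: 2, chi_2: 1, chi_3: 2, chi_4: 0, chi_5: 0.

Use <chi_rho, chi> = (1/|G|) sum_C |C| * chi_rho(C) * conj(chi(C)) with |G| = 6 for each irreducible chi in the table:
  <chi_rho, chi_0> = (1/6)[1*(7)*conj(1) + 1*(exp(2*I*pi/3) + 2*exp(I*pi/3))*conj(1) + 1*(4 + exp(-2*I*pi/3) + 2*exp(2*I*pi/3))*conj(1) + 1*(-1)*conj(1) + 1*(4 + 2*exp(-2*I*pi/3) + exp(2*I*pi/3))*conj(1) + 1*(2*exp(-I*pi/3) + exp(-2*I*pi/3))*conj(1)]
      = (1/6)[(7) + (exp(2*I*pi/3) + 2*exp(I*pi/3)) + (4 + exp(-2*I*pi/3) + 2*exp(2*I*pi/3)) + (-1) + (4 + 2*exp(-2*I*pi/3) + exp(2*I*pi/3)) + (2*exp(-I*pi/3) + exp(-2*I*pi/3))] = 12/6 = 2
  <chi_rho, chi_1> = (1/6)[1*(7)*conj(1) + 1*(exp(2*I*pi/3) + 2*exp(I*pi/3))*conj(exp(I*pi/3)) + 1*(4 + exp(-2*I*pi/3) + 2*exp(2*I*pi/3))*conj(exp(2*I*pi/3)) + 1*(-1)*conj(-1) + 1*(4 + 2*exp(-2*I*pi/3) + exp(2*I*pi/3))*conj(exp(-2*I*pi/3)) + 1*(2*exp(-I*pi/3) + exp(-2*I*pi/3))*conj(exp(-I*pi/3))]
      = (1/6)[(7) + (2 + exp(I*pi/3)) + (2 + 4*exp(-2*I*pi/3) + exp(2*I*pi/3)) + (1) + (2 + exp(-2*I*pi/3) + 4*exp(2*I*pi/3)) + (2 + exp(-I*pi/3))] = 12/6 = 2
  <chi_rho, chi_2> = (1/6)[1*(7)*conj(1) + 1*(exp(2*I*pi/3) + 2*exp(I*pi/3))*conj(exp(2*I*pi/3)) + 1*(4 + exp(-2*I*pi/3) + 2*exp(2*I*pi/3))*conj(exp(-2*I*pi/3)) + 1*(-1)*conj(1) + 1*(4 + 2*exp(-2*I*pi/3) + exp(2*I*pi/3))*conj(exp(2*I*pi/3)) + 1*(2*exp(-I*pi/3) + exp(-2*I*pi/3))*conj(exp(-2*I*pi/3))]
      = (1/6)[(7) + (1 + 2*exp(-I*pi/3)) + (1 + 2*exp(-2*I*pi/3) + 4*exp(2*I*pi/3)) + (-1) + (1 + 4*exp(-2*I*pi/3) + 2*exp(2*I*pi/3)) + (1 + 2*exp(I*pi/3))] = 6/6 = 1
  <chi_rho, chi_3> = (1/6)[1*(7)*conj(1) + 1*(exp(2*I*pi/3) + 2*exp(I*pi/3))*conj(-1) + 1*(4 + exp(-2*I*pi/3) + 2*exp(2*I*pi/3))*conj(1) + 1*(-1)*conj(-1) + 1*(4 + 2*exp(-2*I*pi/3) + exp(2*I*pi/3))*conj(1) + 1*(2*exp(-I*pi/3) + exp(-2*I*pi/3))*conj(-1)]
      = (1/6)[(7) + (-2*exp(I*pi/3) - exp(2*I*pi/3)) + (4 + exp(-2*I*pi/3) + 2*exp(2*I*pi/3)) + (1) + (4 + 2*exp(-2*I*pi/3) + exp(2*I*pi/3)) + (-exp(-2*I*pi/3) - 2*exp(-I*pi/3))] = 12/6 = 2
  <chi_rho, chi_4> = (1/6)[1*(7)*conj(1) + 1*(exp(2*I*pi/3) + 2*exp(I*pi/3))*conj(exp(-2*I*pi/3)) + 1*(4 + exp(-2*I*pi/3) + 2*exp(2*I*pi/3))*conj(exp(2*I*pi/3)) + 1*(-1)*conj(1) + 1*(4 + 2*exp(-2*I*pi/3) + exp(2*I*pi/3))*conj(exp(-2*I*pi/3)) + 1*(2*exp(-I*pi/3) + exp(-2*I*pi/3))*conj(exp(2*I*pi/3))]
      = (1/6)[(7) + (-2 + exp(-2*I*pi/3)) + (2 + 4*exp(-2*I*pi/3) + exp(2*I*pi/3)) + (-1) + (2 + exp(-2*I*pi/3) + 4*exp(2*I*pi/3)) + (-2 + exp(2*I*pi/3))] = 0/6 = 0
  <chi_rho, chi_5> = (1/6)[1*(7)*conj(1) + 1*(exp(2*I*pi/3) + 2*exp(I*pi/3))*conj(exp(-I*pi/3)) + 1*(4 + exp(-2*I*pi/3) + 2*exp(2*I*pi/3))*conj(exp(-2*I*pi/3)) + 1*(-1)*conj(-1) + 1*(4 + 2*exp(-2*I*pi/3) + exp(2*I*pi/3))*conj(exp(2*I*pi/3)) + 1*(2*exp(-I*pi/3) + exp(-2*I*pi/3))*conj(exp(I*pi/3))]
      = (1/6)[(7) + (-1 + 2*exp(2*I*pi/3)) + (1 + 2*exp(-2*I*pi/3) + 4*exp(2*I*pi/3)) + (1) + (1 + 4*exp(-2*I*pi/3) + 2*exp(2*I*pi/3)) + (-1 + 2*exp(-2*I*pi/3))] = 0/6 = 0
(Exp terms are combined using exp(i*s)*conj(exp(i*t)) = exp(i*(s-t)), and sums of them are collapsed using the identity that for every m > 1 the m distinct m-th roots of unity sum to 0, e.g. 1 + exp(2*I*pi/3) + exp(-2*I*pi/3) = 0.)
Dimension check: dim(rho) = sum (mult * dim) = 2*1 + 2*1 + 1*1 + 2*1 + 0*1 + 0*1 = 7 = chi_rho(e) = 7.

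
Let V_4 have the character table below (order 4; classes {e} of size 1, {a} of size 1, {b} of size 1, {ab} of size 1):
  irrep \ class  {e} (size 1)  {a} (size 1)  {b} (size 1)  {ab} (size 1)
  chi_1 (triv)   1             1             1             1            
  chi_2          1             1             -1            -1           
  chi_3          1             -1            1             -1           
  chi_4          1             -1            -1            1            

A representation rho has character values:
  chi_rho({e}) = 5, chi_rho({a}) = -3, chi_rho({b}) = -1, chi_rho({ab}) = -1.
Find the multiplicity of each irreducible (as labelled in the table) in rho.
Multiplicities: chi_1: 0, chi_2: 1, chi_3: 2, chi_4: 2.

Use <chi_rho, chi> = (1/|G|) sum_C |C| * chi_rho(C) * conj(chi(C)) with |G| = 4 for each irreducible chi in the table:
  <chi_rho, chi_1> = (1/4)[1*(5)*conj(1) + 1*(-3)*conj(1) + 1*(-1)*conj(1) + 1*(-1)*conj(1)]
      = (1/4)[(5) + (-3) + (-1) + (-1)] = 0/4 = 0
  <chi_rho, chi_2> = (1/4)[1*(5)*conj(1) + 1*(-3)*conj(1) + 1*(-1)*conj(-1) + 1*(-1)*conj(-1)]
      = (1/4)[(5) + (-3) + (1) + (1)] = 4/4 = 1
  <chi_rho, chi_3> = (1/4)[1*(5)*conj(1) + 1*(-3)*conj(-1) + 1*(-1)*conj(1) + 1*(-1)*conj(-1)]
      = (1/4)[(5) + (3) + (-1) + (1)] = 8/4 = 2
  <chi_rho, chi_4> = (1/4)[1*(5)*conj(1) + 1*(-3)*conj(-1) + 1*(-1)*conj(-1) + 1*(-1)*conj(1)]
      = (1/4)[(5) + (3) + (1) + (-1)] = 8/4 = 2
Dimension check: dim(rho) = sum (mult * dim) = 0*1 + 1*1 + 2*1 + 2*1 = 5 = chi_rho(e) = 5.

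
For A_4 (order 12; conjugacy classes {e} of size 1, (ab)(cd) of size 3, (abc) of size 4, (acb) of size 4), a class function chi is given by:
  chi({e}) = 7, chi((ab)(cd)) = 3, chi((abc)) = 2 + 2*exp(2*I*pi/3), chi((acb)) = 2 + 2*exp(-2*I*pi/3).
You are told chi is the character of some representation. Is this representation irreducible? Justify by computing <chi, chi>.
Not irreducible (reducible): <chi, chi> = 9 > 1.

Argument: <chi, chi> = (1/|G|) sum_C |C| * |chi(C)|^2 = (1/12)[1*|7|^2 + 3*|3|^2 + 4*|2 + 2*exp(2*I*pi/3)|^2 + 4*|2 + 2*exp(-2*I*pi/3)|^2]
  = (1/12)[(49) + (27) + (16) + (16)] = 108/12 = 9.
(Exp terms are combined using exp(i*s)*conj(exp(i*t)) = exp(i*(s-t)), and sums of them are collapsed using the identity that for every m > 1 the m distinct m-th roots of unity sum to 0, e.g. 1 + exp(2*I*pi/3) + exp(-2*I*pi/3) = 0.)
A character is irreducible iff <chi, chi> = 1, so this representation is reducible.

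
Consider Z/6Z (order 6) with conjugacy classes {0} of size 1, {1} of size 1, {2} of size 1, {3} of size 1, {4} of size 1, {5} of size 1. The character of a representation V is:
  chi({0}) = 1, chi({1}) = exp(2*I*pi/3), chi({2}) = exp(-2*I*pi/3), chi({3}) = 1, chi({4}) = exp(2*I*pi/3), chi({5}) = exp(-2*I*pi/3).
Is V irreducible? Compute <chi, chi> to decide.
Irreducible: <chi, chi> = 1.

Derivation: <chi, chi> = (1/|G|) sum_C |C| * |chi(C)|^2 = (1/6)[1*|1|^2 + 1*|exp(2*I*pi/3)|^2 + 1*|exp(-2*I*pi/3)|^2 + 1*|1|^2 + 1*|exp(2*I*pi/3)|^2 + 1*|exp(-2*I*pi/3)|^2]
  = (1/6)[(1) + (1) + (1) + (1) + (1) + (1)] = 6/6 = 1.
(Exp terms are combined using exp(i*s)*conj(exp(i*t)) = exp(i*(s-t)), and sums of them are collapsed using the identity that for every m > 1 the m distinct m-th roots of unity sum to 0, e.g. 1 + exp(2*I*pi/3) + exp(-2*I*pi/3) = 0.)
A character is irreducible iff <chi, chi> = 1, so this representation is irreducible.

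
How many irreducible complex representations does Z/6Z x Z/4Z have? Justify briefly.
24

Proof sketch: The number of irreducible complex representations of a finite group equals its number of conjugacy classes. Z/6Z x Z/4Z is abelian of order 24, so every element is its own conjugacy class: 24 classes, so Z/6Z x Z/4Z (order 24) has exactly 24 irreducible complex representations.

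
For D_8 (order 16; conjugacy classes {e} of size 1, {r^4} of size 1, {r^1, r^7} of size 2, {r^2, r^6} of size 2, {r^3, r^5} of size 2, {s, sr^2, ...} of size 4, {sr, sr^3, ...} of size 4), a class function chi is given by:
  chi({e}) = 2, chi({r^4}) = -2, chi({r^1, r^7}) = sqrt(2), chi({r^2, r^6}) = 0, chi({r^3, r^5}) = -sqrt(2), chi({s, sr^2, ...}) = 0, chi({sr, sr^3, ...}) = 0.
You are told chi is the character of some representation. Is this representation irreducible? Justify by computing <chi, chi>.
Irreducible: <chi, chi> = 1.

Justification: <chi, chi> = (1/|G|) sum_C |C| * |chi(C)|^2 = (1/16)[1*|2|^2 + 1*|-2|^2 + 2*|sqrt(2)|^2 + 2*|0|^2 + 2*|-sqrt(2)|^2 + 4*|0|^2 + 4*|0|^2]
  = (1/16)[(4) + (4) + (4) + (0) + (4) + (0) + (0)] = 16/16 = 1.
A character is irreducible iff <chi, chi> = 1, so this representation is irreducible.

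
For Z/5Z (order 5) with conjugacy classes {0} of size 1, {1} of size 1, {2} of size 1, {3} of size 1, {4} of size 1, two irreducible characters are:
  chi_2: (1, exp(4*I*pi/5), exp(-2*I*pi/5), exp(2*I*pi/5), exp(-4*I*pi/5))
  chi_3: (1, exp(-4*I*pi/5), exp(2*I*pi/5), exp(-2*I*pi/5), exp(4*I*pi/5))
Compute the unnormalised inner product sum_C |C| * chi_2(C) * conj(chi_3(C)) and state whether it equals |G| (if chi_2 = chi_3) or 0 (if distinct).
Sum = 0; so <chi_2, chi_3> = 0 (distinct irreducibles are orthogonal).

Explanation: Compute term by term over conjugacy classes (|C| * chi_2(C) * conj(chi_3(C))):
  1*(1)*conj(1) + 1*(exp(4*I*pi/5))*conj(exp(-4*I*pi/5)) + 1*(exp(-2*I*pi/5))*conj(exp(2*I*pi/5)) + 1*(exp(2*I*pi/5))*conj(exp(-2*I*pi/5)) + 1*(exp(-4*I*pi/5))*conj(exp(4*I*pi/5))
  = (1) + (exp(-2*I*pi/5)) + (exp(-4*I*pi/5)) + (exp(4*I*pi/5)) + (exp(2*I*pi/5))
  = 0.
(Exp terms are combined using exp(i*s)*conj(exp(i*t)) = exp(i*(s-t)), and sums of them are collapsed using the identity that for every m > 1 the m distinct m-th roots of unity sum to 0, e.g. 1 + exp(2*I*pi/3) + exp(-2*I*pi/3) = 0.)
Dividing by |G| = 5 gives 0/5 = 0, matching the row-orthogonality relation <chi_2, chi_3> = [chi_2 = chi_3].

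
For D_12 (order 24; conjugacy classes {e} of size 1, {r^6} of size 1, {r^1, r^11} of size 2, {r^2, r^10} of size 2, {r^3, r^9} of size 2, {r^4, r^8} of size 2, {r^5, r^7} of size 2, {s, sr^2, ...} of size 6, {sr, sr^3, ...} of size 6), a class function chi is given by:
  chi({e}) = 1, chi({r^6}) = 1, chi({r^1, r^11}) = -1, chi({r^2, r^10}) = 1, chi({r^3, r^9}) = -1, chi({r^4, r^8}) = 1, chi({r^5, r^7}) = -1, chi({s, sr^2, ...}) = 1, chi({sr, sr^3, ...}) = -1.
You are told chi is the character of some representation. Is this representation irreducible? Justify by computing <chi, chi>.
Irreducible: <chi, chi> = 1.

Explanation: <chi, chi> = (1/|G|) sum_C |C| * |chi(C)|^2 = (1/24)[1*|1|^2 + 1*|1|^2 + 2*|-1|^2 + 2*|1|^2 + 2*|-1|^2 + 2*|1|^2 + 2*|-1|^2 + 6*|1|^2 + 6*|-1|^2]
  = (1/24)[(1) + (1) + (2) + (2) + (2) + (2) + (2) + (6) + (6)] = 24/24 = 1.
A character is irreducible iff <chi, chi> = 1, so this representation is irreducible.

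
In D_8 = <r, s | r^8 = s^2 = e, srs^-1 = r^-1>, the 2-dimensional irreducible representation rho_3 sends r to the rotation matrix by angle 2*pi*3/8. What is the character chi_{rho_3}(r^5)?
chi_{rho_3}(r^5) = 2*cos(2*pi*3*5/8) = sqrt(2)

Details: rho_3(r^5) is rotation by angle 2*pi*3*5/8, whose trace is 2*cos(2*pi*3*5/8) = sqrt(2).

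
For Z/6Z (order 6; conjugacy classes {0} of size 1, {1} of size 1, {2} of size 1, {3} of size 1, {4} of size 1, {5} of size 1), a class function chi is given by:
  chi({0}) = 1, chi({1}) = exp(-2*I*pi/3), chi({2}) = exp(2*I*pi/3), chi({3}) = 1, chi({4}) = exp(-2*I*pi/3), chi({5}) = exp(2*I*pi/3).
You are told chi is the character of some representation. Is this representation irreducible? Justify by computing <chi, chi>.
Irreducible: <chi, chi> = 1.

<chi, chi> = (1/|G|) sum_C |C| * |chi(C)|^2 = (1/6)[1*|1|^2 + 1*|exp(-2*I*pi/3)|^2 + 1*|exp(2*I*pi/3)|^2 + 1*|1|^2 + 1*|exp(-2*I*pi/3)|^2 + 1*|exp(2*I*pi/3)|^2]
  = (1/6)[(1) + (1) + (1) + (1) + (1) + (1)] = 6/6 = 1.
(Exp terms are combined using exp(i*s)*conj(exp(i*t)) = exp(i*(s-t)), and sums of them are collapsed using the identity that for every m > 1 the m distinct m-th roots of unity sum to 0, e.g. 1 + exp(2*I*pi/3) + exp(-2*I*pi/3) = 0.)
A character is irreducible iff <chi, chi> = 1, so this representation is irreducible.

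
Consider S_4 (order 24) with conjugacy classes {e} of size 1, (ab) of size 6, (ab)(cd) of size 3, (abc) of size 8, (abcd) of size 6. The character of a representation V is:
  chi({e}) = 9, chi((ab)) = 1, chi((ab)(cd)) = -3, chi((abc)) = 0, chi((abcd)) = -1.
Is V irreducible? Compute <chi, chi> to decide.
Not irreducible (reducible): <chi, chi> = 5 > 1.

Proof sketch: <chi, chi> = (1/|G|) sum_C |C| * |chi(C)|^2 = (1/24)[1*|9|^2 + 6*|1|^2 + 3*|-3|^2 + 8*|0|^2 + 6*|-1|^2]
  = (1/24)[(81) + (6) + (27) + (0) + (6)] = 120/24 = 5.
A character is irreducible iff <chi, chi> = 1, so this representation is reducible.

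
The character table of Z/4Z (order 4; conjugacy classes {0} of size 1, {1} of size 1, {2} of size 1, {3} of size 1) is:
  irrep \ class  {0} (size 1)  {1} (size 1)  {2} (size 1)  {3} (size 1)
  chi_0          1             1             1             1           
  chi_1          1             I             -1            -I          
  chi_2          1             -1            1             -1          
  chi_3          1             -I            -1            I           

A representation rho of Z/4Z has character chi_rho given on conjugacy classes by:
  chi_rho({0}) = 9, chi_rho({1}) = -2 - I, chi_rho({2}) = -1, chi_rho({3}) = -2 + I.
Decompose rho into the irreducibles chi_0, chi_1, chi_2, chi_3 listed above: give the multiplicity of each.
Multiplicities: chi_0: 1, chi_1: 2, chi_2: 3, chi_3: 3.

Explanation: Use <chi_rho, chi> = (1/|G|) sum_C |C| * chi_rho(C) * conj(chi(C)) with |G| = 4 for each irreducible chi in the table:
  <chi_rho, chi_0> = (1/4)[1*(9)*conj(1) + 1*(-2 - I)*conj(1) + 1*(-1)*conj(1) + 1*(-2 + I)*conj(1)]
      = (1/4)[(9) + (-2 - I) + (-1) + (-2 + I)] = 4/4 = 1
  <chi_rho, chi_1> = (1/4)[1*(9)*conj(1) + 1*(-2 - I)*conj(I) + 1*(-1)*conj(-1) + 1*(-2 + I)*conj(-I)]
      = (1/4)[(9) + (-1 + 2*I) + (1) + (-1 - 2*I)] = 8/4 = 2
  <chi_rho, chi_2> = (1/4)[1*(9)*conj(1) + 1*(-2 - I)*conj(-1) + 1*(-1)*conj(1) + 1*(-2 + I)*conj(-1)]
      = (1/4)[(9) + (2 + I) + (-1) + (2 - I)] = 12/4 = 3
  <chi_rho, chi_3> = (1/4)[1*(9)*conj(1) + 1*(-2 - I)*conj(-I) + 1*(-1)*conj(-1) + 1*(-2 + I)*conj(I)]
      = (1/4)[(9) + (1 - 2*I) + (1) + (1 + 2*I)] = 12/4 = 3
(Exp terms are combined using exp(i*s)*conj(exp(i*t)) = exp(i*(s-t)), and sums of them are collapsed using the identity that for every m > 1 the m distinct m-th roots of unity sum to 0, e.g. 1 + exp(2*I*pi/3) + exp(-2*I*pi/3) = 0.)
Dimension check: dim(rho) = sum (mult * dim) = 1*1 + 2*1 + 3*1 + 3*1 = 9 = chi_rho(e) = 9.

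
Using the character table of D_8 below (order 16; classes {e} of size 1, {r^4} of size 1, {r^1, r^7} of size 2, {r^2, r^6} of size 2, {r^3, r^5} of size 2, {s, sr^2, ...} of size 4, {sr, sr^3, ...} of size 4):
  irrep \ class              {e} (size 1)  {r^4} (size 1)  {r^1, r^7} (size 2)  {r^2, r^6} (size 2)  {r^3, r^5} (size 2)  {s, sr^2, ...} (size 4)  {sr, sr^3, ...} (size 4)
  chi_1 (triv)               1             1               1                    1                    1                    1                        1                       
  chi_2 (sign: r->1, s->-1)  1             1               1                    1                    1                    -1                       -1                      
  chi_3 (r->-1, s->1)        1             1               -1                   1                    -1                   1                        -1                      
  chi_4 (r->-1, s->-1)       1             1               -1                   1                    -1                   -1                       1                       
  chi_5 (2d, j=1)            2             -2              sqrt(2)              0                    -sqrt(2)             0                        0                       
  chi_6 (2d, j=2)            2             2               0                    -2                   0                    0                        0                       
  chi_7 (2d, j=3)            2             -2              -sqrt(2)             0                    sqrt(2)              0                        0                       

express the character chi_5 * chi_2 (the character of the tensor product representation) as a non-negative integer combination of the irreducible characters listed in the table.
chi_5 tensor chi_2 = chi_5 (all other irreducibles have multiplicity 0).

Argument: The character of a tensor product is the pointwise product (chi_5 * chi_2)(C) = chi_5(C) * chi_2(C):
  {e}: (2)*(1), {r^4}: (-2)*(1), {r^1, r^7}: (sqrt(2))*(1), {r^2, r^6}: (0)*(1), {r^3, r^5}: (-sqrt(2))*(1), {s, sr^2, ...}: (0)*(-1), {sr, sr^3, ...}: (0)*(-1)
so (chi_5 * chi_2) takes values
  {e} -> 2, {r^4} -> -2, {r^1, r^7} -> sqrt(2), {r^2, r^6} -> 0, {r^3, r^5} -> -sqrt(2), {s, sr^2, ...} -> 0, {sr, sr^3, ...} -> 0.
Now take the inner product of this character with each irreducible chi from the table, <chi_5*chi_2, chi> = (1/16) sum_C |C| (chi_5*chi_2)(C) conj(chi(C)):
  <chi_5*chi_2, chi_1> = (1/16)[1*(2)*conj(1) + 1*(-2)*conj(1) + 2*(sqrt(2))*conj(1) + 2*(0)*conj(1) + 2*(-sqrt(2))*conj(1) + 4*(0)*conj(1) + 4*(0)*conj(1)]
      = (1/16)[(2) + (-2) + (2*sqrt(2)) + (0) + (-2*sqrt(2)) + (0) + (0)] = 0/16 = 0
  <chi_5*chi_2, chi_2> = (1/16)[1*(2)*conj(1) + 1*(-2)*conj(1) + 2*(sqrt(2))*conj(1) + 2*(0)*conj(1) + 2*(-sqrt(2))*conj(1) + 4*(0)*conj(-1) + 4*(0)*conj(-1)]
      = (1/16)[(2) + (-2) + (2*sqrt(2)) + (0) + (-2*sqrt(2)) + (0) + (0)] = 0/16 = 0
  <chi_5*chi_2, chi_3> = (1/16)[1*(2)*conj(1) + 1*(-2)*conj(1) + 2*(sqrt(2))*conj(-1) + 2*(0)*conj(1) + 2*(-sqrt(2))*conj(-1) + 4*(0)*conj(1) + 4*(0)*conj(-1)]
      = (1/16)[(2) + (-2) + (-2*sqrt(2)) + (0) + (2*sqrt(2)) + (0) + (0)] = 0/16 = 0
  <chi_5*chi_2, chi_4> = (1/16)[1*(2)*conj(1) + 1*(-2)*conj(1) + 2*(sqrt(2))*conj(-1) + 2*(0)*conj(1) + 2*(-sqrt(2))*conj(-1) + 4*(0)*conj(-1) + 4*(0)*conj(1)]
      = (1/16)[(2) + (-2) + (-2*sqrt(2)) + (0) + (2*sqrt(2)) + (0) + (0)] = 0/16 = 0
  <chi_5*chi_2, chi_5> = (1/16)[1*(2)*conj(2) + 1*(-2)*conj(-2) + 2*(sqrt(2))*conj(sqrt(2)) + 2*(0)*conj(0) + 2*(-sqrt(2))*conj(-sqrt(2)) + 4*(0)*conj(0) + 4*(0)*conj(0)]
      = (1/16)[(4) + (4) + (4) + (0) + (4) + (0) + (0)] = 16/16 = 1
  <chi_5*chi_2, chi_6> = (1/16)[1*(2)*conj(2) + 1*(-2)*conj(2) + 2*(sqrt(2))*conj(0) + 2*(0)*conj(-2) + 2*(-sqrt(2))*conj(0) + 4*(0)*conj(0) + 4*(0)*conj(0)]
      = (1/16)[(4) + (-4) + (0) + (0) + (0) + (0) + (0)] = 0/16 = 0
  <chi_5*chi_2, chi_7> = (1/16)[1*(2)*conj(2) + 1*(-2)*conj(-2) + 2*(sqrt(2))*conj(-sqrt(2)) + 2*(0)*conj(0) + 2*(-sqrt(2))*conj(sqrt(2)) + 4*(0)*conj(0) + 4*(0)*conj(0)]
      = (1/16)[(4) + (4) + (-4) + (0) + (-4) + (0) + (0)] = 0/16 = 0
Hence the multiplicities are chi_5: 1. Dimension check: dim(chi_5)*dim(chi_2) = 2*1 = 2 and sum (mult * dim) = 1*2 = 2.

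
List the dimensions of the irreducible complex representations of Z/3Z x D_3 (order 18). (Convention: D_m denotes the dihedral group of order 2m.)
Dimensions: 1, 1, 1, 1, 1, 1, 2, 2, 2

Explanation: There are 9 irreducibles (= number of conjugacy classes). Their dimensions d_i satisfy sum d_i^2 = |G| = 18: 1 + 1 + 1 + 1 + 1 + 1 + 4 + 4 + 4 = 18. (For the product with Z/3Z: each of the 3 1-dim characters of Z/3Z tensors with each irrep of D_3, giving 3 copies of each D_3-dimension.)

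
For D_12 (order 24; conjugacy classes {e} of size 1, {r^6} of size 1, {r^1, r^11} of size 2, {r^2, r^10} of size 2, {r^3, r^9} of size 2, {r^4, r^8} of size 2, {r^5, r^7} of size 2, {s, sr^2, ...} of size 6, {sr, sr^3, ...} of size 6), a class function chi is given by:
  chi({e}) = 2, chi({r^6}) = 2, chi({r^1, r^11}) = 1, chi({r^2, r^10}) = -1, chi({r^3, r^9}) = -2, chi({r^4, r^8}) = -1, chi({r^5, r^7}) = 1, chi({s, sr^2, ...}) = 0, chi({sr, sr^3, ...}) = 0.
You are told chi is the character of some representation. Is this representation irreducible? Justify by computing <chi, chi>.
Irreducible: <chi, chi> = 1.

Derivation: <chi, chi> = (1/|G|) sum_C |C| * |chi(C)|^2 = (1/24)[1*|2|^2 + 1*|2|^2 + 2*|1|^2 + 2*|-1|^2 + 2*|-2|^2 + 2*|-1|^2 + 2*|1|^2 + 6*|0|^2 + 6*|0|^2]
  = (1/24)[(4) + (4) + (2) + (2) + (8) + (2) + (2) + (0) + (0)] = 24/24 = 1.
A character is irreducible iff <chi, chi> = 1, so this representation is irreducible.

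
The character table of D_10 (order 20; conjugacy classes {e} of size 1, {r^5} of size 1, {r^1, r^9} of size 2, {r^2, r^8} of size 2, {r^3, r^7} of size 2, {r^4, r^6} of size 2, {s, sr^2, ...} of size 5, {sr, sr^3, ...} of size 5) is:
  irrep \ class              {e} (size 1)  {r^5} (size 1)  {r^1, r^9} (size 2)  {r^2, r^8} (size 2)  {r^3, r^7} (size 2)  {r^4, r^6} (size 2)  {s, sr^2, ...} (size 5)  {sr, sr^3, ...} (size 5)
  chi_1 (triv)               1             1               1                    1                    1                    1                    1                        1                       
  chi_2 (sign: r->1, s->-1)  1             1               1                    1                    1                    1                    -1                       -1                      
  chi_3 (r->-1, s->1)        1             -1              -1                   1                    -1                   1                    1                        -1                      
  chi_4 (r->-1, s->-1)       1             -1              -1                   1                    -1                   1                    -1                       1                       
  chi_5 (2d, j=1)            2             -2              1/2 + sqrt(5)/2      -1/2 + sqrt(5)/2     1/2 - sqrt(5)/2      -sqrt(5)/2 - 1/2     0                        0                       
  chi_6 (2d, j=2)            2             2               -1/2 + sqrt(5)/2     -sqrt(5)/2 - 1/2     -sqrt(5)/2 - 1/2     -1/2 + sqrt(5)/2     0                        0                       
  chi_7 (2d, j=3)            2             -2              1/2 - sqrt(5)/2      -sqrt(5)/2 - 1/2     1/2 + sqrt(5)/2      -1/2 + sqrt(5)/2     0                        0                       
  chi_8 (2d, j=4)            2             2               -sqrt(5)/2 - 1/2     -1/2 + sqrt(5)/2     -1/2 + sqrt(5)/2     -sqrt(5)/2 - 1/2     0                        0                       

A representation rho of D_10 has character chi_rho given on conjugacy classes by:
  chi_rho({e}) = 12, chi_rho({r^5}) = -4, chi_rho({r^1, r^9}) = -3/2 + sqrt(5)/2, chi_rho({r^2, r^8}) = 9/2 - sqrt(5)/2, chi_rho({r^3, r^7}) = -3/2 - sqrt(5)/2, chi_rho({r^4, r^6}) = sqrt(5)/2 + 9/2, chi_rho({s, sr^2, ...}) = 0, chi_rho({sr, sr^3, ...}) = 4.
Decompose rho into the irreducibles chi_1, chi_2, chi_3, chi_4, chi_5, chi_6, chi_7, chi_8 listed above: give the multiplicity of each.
Multiplicities: chi_1: 2, chi_2: 0, chi_3: 1, chi_4: 3, chi_5: 1, chi_6: 1, chi_7: 1, chi_8: 0.

Why: Use <chi_rho, chi> = (1/|G|) sum_C |C| * chi_rho(C) * conj(chi(C)) with |G| = 20 for each irreducible chi in the table:
  <chi_rho, chi_1> = (1/20)[1*(12)*conj(1) + 1*(-4)*conj(1) + 2*(-3/2 + sqrt(5)/2)*conj(1) + 2*(9/2 - sqrt(5)/2)*conj(1) + 2*(-3/2 - sqrt(5)/2)*conj(1) + 2*(sqrt(5)/2 + 9/2)*conj(1) + 5*(0)*conj(1) + 5*(4)*conj(1)]
      = (1/20)[(12) + (-4) + (-3 + sqrt(5)) + (9 - sqrt(5)) + (-3 - sqrt(5)) + (sqrt(5) + 9) + (0) + (20)] = 40/20 = 2
  <chi_rho, chi_2> = (1/20)[1*(12)*conj(1) + 1*(-4)*conj(1) + 2*(-3/2 + sqrt(5)/2)*conj(1) + 2*(9/2 - sqrt(5)/2)*conj(1) + 2*(-3/2 - sqrt(5)/2)*conj(1) + 2*(sqrt(5)/2 + 9/2)*conj(1) + 5*(0)*conj(-1) + 5*(4)*conj(-1)]
      = (1/20)[(12) + (-4) + (-3 + sqrt(5)) + (9 - sqrt(5)) + (-3 - sqrt(5)) + (sqrt(5) + 9) + (0) + (-20)] = 0/20 = 0
  <chi_rho, chi_3> = (1/20)[1*(12)*conj(1) + 1*(-4)*conj(-1) + 2*(-3/2 + sqrt(5)/2)*conj(-1) + 2*(9/2 - sqrt(5)/2)*conj(1) + 2*(-3/2 - sqrt(5)/2)*conj(-1) + 2*(sqrt(5)/2 + 9/2)*conj(1) + 5*(0)*conj(1) + 5*(4)*conj(-1)]
      = (1/20)[(12) + (4) + (3 - sqrt(5)) + (9 - sqrt(5)) + (sqrt(5) + 3) + (sqrt(5) + 9) + (0) + (-20)] = 20/20 = 1
  <chi_rho, chi_4> = (1/20)[1*(12)*conj(1) + 1*(-4)*conj(-1) + 2*(-3/2 + sqrt(5)/2)*conj(-1) + 2*(9/2 - sqrt(5)/2)*conj(1) + 2*(-3/2 - sqrt(5)/2)*conj(-1) + 2*(sqrt(5)/2 + 9/2)*conj(1) + 5*(0)*conj(-1) + 5*(4)*conj(1)]
      = (1/20)[(12) + (4) + (3 - sqrt(5)) + (9 - sqrt(5)) + (sqrt(5) + 3) + (sqrt(5) + 9) + (0) + (20)] = 60/20 = 3
  <chi_rho, chi_5> = (1/20)[1*(12)*conj(2) + 1*(-4)*conj(-2) + 2*(-3/2 + sqrt(5)/2)*conj(1/2 + sqrt(5)/2) + 2*(9/2 - sqrt(5)/2)*conj(-1/2 + sqrt(5)/2) + 2*(-3/2 - sqrt(5)/2)*conj(1/2 - sqrt(5)/2) + 2*(sqrt(5)/2 + 9/2)*conj(-sqrt(5)/2 - 1/2) + 5*(0)*conj(0) + 5*(4)*conj(0)]
      = (1/20)[(24) + (8) + (1 - sqrt(5)) + (-7 + 5*sqrt(5)) + (1 + sqrt(5)) + (-5*sqrt(5) - 7) + (0) + (0)] = 20/20 = 1
  <chi_rho, chi_6> = (1/20)[1*(12)*conj(2) + 1*(-4)*conj(2) + 2*(-3/2 + sqrt(5)/2)*conj(-1/2 + sqrt(5)/2) + 2*(9/2 - sqrt(5)/2)*conj(-sqrt(5)/2 - 1/2) + 2*(-3/2 - sqrt(5)/2)*conj(-sqrt(5)/2 - 1/2) + 2*(sqrt(5)/2 + 9/2)*conj(-1/2 + sqrt(5)/2) + 5*(0)*conj(0) + 5*(4)*conj(0)]
      = (1/20)[(24) + (-8) + (4 - 2*sqrt(5)) + (-4*sqrt(5) - 2) + (4 + 2*sqrt(5)) + (-2 + 4*sqrt(5)) + (0) + (0)] = 20/20 = 1
  <chi_rho, chi_7> = (1/20)[1*(12)*conj(2) + 1*(-4)*conj(-2) + 2*(-3/2 + sqrt(5)/2)*conj(1/2 - sqrt(5)/2) + 2*(9/2 - sqrt(5)/2)*conj(-sqrt(5)/2 - 1/2) + 2*(-3/2 - sqrt(5)/2)*conj(1/2 + sqrt(5)/2) + 2*(sqrt(5)/2 + 9/2)*conj(-1/2 + sqrt(5)/2) + 5*(0)*conj(0) + 5*(4)*conj(0)]
      = (1/20)[(24) + (8) + (-4 + 2*sqrt(5)) + (-4*sqrt(5) - 2) + (-2*sqrt(5) - 4) + (-2 + 4*sqrt(5)) + (0) + (0)] = 20/20 = 1
  <chi_rho, chi_8> = (1/20)[1*(12)*conj(2) + 1*(-4)*conj(2) + 2*(-3/2 + sqrt(5)/2)*conj(-sqrt(5)/2 - 1/2) + 2*(9/2 - sqrt(5)/2)*conj(-1/2 + sqrt(5)/2) + 2*(-3/2 - sqrt(5)/2)*conj(-1/2 + sqrt(5)/2) + 2*(sqrt(5)/2 + 9/2)*conj(-sqrt(5)/2 - 1/2) + 5*(0)*conj(0) + 5*(4)*conj(0)]
      = (1/20)[(24) + (-8) + (-1 + sqrt(5)) + (-7 + 5*sqrt(5)) + (-sqrt(5) - 1) + (-5*sqrt(5) - 7) + (0) + (0)] = 0/20 = 0
Dimension check: dim(rho) = sum (mult * dim) = 2*1 + 0*1 + 1*1 + 3*1 + 1*2 + 1*2 + 1*2 + 0*2 = 12 = chi_rho(e) = 12.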